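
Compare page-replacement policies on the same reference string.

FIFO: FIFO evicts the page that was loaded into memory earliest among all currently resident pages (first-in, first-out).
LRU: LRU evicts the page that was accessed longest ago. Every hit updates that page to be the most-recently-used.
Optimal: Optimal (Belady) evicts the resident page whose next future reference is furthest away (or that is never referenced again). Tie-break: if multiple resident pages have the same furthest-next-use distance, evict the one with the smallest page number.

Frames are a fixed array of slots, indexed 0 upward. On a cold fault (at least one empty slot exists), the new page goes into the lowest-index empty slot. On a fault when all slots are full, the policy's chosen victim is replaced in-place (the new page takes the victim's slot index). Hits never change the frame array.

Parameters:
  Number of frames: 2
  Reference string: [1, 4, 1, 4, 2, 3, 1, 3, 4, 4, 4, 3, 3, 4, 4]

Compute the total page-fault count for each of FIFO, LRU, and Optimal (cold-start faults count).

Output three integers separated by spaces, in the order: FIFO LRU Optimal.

Answer: 7 6 5

Derivation:
--- FIFO ---
  step 0: ref 1 -> FAULT, frames=[1,-] (faults so far: 1)
  step 1: ref 4 -> FAULT, frames=[1,4] (faults so far: 2)
  step 2: ref 1 -> HIT, frames=[1,4] (faults so far: 2)
  step 3: ref 4 -> HIT, frames=[1,4] (faults so far: 2)
  step 4: ref 2 -> FAULT, evict 1, frames=[2,4] (faults so far: 3)
  step 5: ref 3 -> FAULT, evict 4, frames=[2,3] (faults so far: 4)
  step 6: ref 1 -> FAULT, evict 2, frames=[1,3] (faults so far: 5)
  step 7: ref 3 -> HIT, frames=[1,3] (faults so far: 5)
  step 8: ref 4 -> FAULT, evict 3, frames=[1,4] (faults so far: 6)
  step 9: ref 4 -> HIT, frames=[1,4] (faults so far: 6)
  step 10: ref 4 -> HIT, frames=[1,4] (faults so far: 6)
  step 11: ref 3 -> FAULT, evict 1, frames=[3,4] (faults so far: 7)
  step 12: ref 3 -> HIT, frames=[3,4] (faults so far: 7)
  step 13: ref 4 -> HIT, frames=[3,4] (faults so far: 7)
  step 14: ref 4 -> HIT, frames=[3,4] (faults so far: 7)
  FIFO total faults: 7
--- LRU ---
  step 0: ref 1 -> FAULT, frames=[1,-] (faults so far: 1)
  step 1: ref 4 -> FAULT, frames=[1,4] (faults so far: 2)
  step 2: ref 1 -> HIT, frames=[1,4] (faults so far: 2)
  step 3: ref 4 -> HIT, frames=[1,4] (faults so far: 2)
  step 4: ref 2 -> FAULT, evict 1, frames=[2,4] (faults so far: 3)
  step 5: ref 3 -> FAULT, evict 4, frames=[2,3] (faults so far: 4)
  step 6: ref 1 -> FAULT, evict 2, frames=[1,3] (faults so far: 5)
  step 7: ref 3 -> HIT, frames=[1,3] (faults so far: 5)
  step 8: ref 4 -> FAULT, evict 1, frames=[4,3] (faults so far: 6)
  step 9: ref 4 -> HIT, frames=[4,3] (faults so far: 6)
  step 10: ref 4 -> HIT, frames=[4,3] (faults so far: 6)
  step 11: ref 3 -> HIT, frames=[4,3] (faults so far: 6)
  step 12: ref 3 -> HIT, frames=[4,3] (faults so far: 6)
  step 13: ref 4 -> HIT, frames=[4,3] (faults so far: 6)
  step 14: ref 4 -> HIT, frames=[4,3] (faults so far: 6)
  LRU total faults: 6
--- Optimal ---
  step 0: ref 1 -> FAULT, frames=[1,-] (faults so far: 1)
  step 1: ref 4 -> FAULT, frames=[1,4] (faults so far: 2)
  step 2: ref 1 -> HIT, frames=[1,4] (faults so far: 2)
  step 3: ref 4 -> HIT, frames=[1,4] (faults so far: 2)
  step 4: ref 2 -> FAULT, evict 4, frames=[1,2] (faults so far: 3)
  step 5: ref 3 -> FAULT, evict 2, frames=[1,3] (faults so far: 4)
  step 6: ref 1 -> HIT, frames=[1,3] (faults so far: 4)
  step 7: ref 3 -> HIT, frames=[1,3] (faults so far: 4)
  step 8: ref 4 -> FAULT, evict 1, frames=[4,3] (faults so far: 5)
  step 9: ref 4 -> HIT, frames=[4,3] (faults so far: 5)
  step 10: ref 4 -> HIT, frames=[4,3] (faults so far: 5)
  step 11: ref 3 -> HIT, frames=[4,3] (faults so far: 5)
  step 12: ref 3 -> HIT, frames=[4,3] (faults so far: 5)
  step 13: ref 4 -> HIT, frames=[4,3] (faults so far: 5)
  step 14: ref 4 -> HIT, frames=[4,3] (faults so far: 5)
  Optimal total faults: 5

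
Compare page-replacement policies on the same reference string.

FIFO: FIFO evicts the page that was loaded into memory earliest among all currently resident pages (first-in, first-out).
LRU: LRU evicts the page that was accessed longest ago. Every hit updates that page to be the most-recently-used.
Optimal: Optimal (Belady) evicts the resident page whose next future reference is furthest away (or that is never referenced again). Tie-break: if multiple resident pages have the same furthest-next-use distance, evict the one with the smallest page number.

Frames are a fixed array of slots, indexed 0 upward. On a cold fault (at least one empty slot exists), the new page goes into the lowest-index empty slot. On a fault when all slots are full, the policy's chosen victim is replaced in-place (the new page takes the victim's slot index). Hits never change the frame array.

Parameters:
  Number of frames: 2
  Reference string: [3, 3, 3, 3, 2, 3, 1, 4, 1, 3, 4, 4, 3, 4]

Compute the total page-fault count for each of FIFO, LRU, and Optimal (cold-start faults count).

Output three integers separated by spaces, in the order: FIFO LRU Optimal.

Answer: 5 6 5

Derivation:
--- FIFO ---
  step 0: ref 3 -> FAULT, frames=[3,-] (faults so far: 1)
  step 1: ref 3 -> HIT, frames=[3,-] (faults so far: 1)
  step 2: ref 3 -> HIT, frames=[3,-] (faults so far: 1)
  step 3: ref 3 -> HIT, frames=[3,-] (faults so far: 1)
  step 4: ref 2 -> FAULT, frames=[3,2] (faults so far: 2)
  step 5: ref 3 -> HIT, frames=[3,2] (faults so far: 2)
  step 6: ref 1 -> FAULT, evict 3, frames=[1,2] (faults so far: 3)
  step 7: ref 4 -> FAULT, evict 2, frames=[1,4] (faults so far: 4)
  step 8: ref 1 -> HIT, frames=[1,4] (faults so far: 4)
  step 9: ref 3 -> FAULT, evict 1, frames=[3,4] (faults so far: 5)
  step 10: ref 4 -> HIT, frames=[3,4] (faults so far: 5)
  step 11: ref 4 -> HIT, frames=[3,4] (faults so far: 5)
  step 12: ref 3 -> HIT, frames=[3,4] (faults so far: 5)
  step 13: ref 4 -> HIT, frames=[3,4] (faults so far: 5)
  FIFO total faults: 5
--- LRU ---
  step 0: ref 3 -> FAULT, frames=[3,-] (faults so far: 1)
  step 1: ref 3 -> HIT, frames=[3,-] (faults so far: 1)
  step 2: ref 3 -> HIT, frames=[3,-] (faults so far: 1)
  step 3: ref 3 -> HIT, frames=[3,-] (faults so far: 1)
  step 4: ref 2 -> FAULT, frames=[3,2] (faults so far: 2)
  step 5: ref 3 -> HIT, frames=[3,2] (faults so far: 2)
  step 6: ref 1 -> FAULT, evict 2, frames=[3,1] (faults so far: 3)
  step 7: ref 4 -> FAULT, evict 3, frames=[4,1] (faults so far: 4)
  step 8: ref 1 -> HIT, frames=[4,1] (faults so far: 4)
  step 9: ref 3 -> FAULT, evict 4, frames=[3,1] (faults so far: 5)
  step 10: ref 4 -> FAULT, evict 1, frames=[3,4] (faults so far: 6)
  step 11: ref 4 -> HIT, frames=[3,4] (faults so far: 6)
  step 12: ref 3 -> HIT, frames=[3,4] (faults so far: 6)
  step 13: ref 4 -> HIT, frames=[3,4] (faults so far: 6)
  LRU total faults: 6
--- Optimal ---
  step 0: ref 3 -> FAULT, frames=[3,-] (faults so far: 1)
  step 1: ref 3 -> HIT, frames=[3,-] (faults so far: 1)
  step 2: ref 3 -> HIT, frames=[3,-] (faults so far: 1)
  step 3: ref 3 -> HIT, frames=[3,-] (faults so far: 1)
  step 4: ref 2 -> FAULT, frames=[3,2] (faults so far: 2)
  step 5: ref 3 -> HIT, frames=[3,2] (faults so far: 2)
  step 6: ref 1 -> FAULT, evict 2, frames=[3,1] (faults so far: 3)
  step 7: ref 4 -> FAULT, evict 3, frames=[4,1] (faults so far: 4)
  step 8: ref 1 -> HIT, frames=[4,1] (faults so far: 4)
  step 9: ref 3 -> FAULT, evict 1, frames=[4,3] (faults so far: 5)
  step 10: ref 4 -> HIT, frames=[4,3] (faults so far: 5)
  step 11: ref 4 -> HIT, frames=[4,3] (faults so far: 5)
  step 12: ref 3 -> HIT, frames=[4,3] (faults so far: 5)
  step 13: ref 4 -> HIT, frames=[4,3] (faults so far: 5)
  Optimal total faults: 5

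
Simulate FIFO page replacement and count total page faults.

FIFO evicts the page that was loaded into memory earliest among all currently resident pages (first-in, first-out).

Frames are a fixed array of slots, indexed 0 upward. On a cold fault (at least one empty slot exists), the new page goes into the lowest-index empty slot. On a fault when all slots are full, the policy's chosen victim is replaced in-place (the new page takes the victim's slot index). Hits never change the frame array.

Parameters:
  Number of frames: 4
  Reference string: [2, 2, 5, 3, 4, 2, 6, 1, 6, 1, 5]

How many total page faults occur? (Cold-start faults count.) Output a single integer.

Step 0: ref 2 → FAULT, frames=[2,-,-,-]
Step 1: ref 2 → HIT, frames=[2,-,-,-]
Step 2: ref 5 → FAULT, frames=[2,5,-,-]
Step 3: ref 3 → FAULT, frames=[2,5,3,-]
Step 4: ref 4 → FAULT, frames=[2,5,3,4]
Step 5: ref 2 → HIT, frames=[2,5,3,4]
Step 6: ref 6 → FAULT (evict 2), frames=[6,5,3,4]
Step 7: ref 1 → FAULT (evict 5), frames=[6,1,3,4]
Step 8: ref 6 → HIT, frames=[6,1,3,4]
Step 9: ref 1 → HIT, frames=[6,1,3,4]
Step 10: ref 5 → FAULT (evict 3), frames=[6,1,5,4]
Total faults: 7

Answer: 7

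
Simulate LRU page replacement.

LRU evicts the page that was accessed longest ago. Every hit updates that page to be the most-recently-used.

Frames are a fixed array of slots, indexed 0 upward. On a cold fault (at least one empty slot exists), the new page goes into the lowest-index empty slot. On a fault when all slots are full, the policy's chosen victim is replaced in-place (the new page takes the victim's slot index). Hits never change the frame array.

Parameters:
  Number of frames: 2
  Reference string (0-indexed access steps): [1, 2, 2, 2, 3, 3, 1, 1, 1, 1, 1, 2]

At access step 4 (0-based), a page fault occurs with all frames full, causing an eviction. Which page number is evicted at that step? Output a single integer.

Answer: 1

Derivation:
Step 0: ref 1 -> FAULT, frames=[1,-]
Step 1: ref 2 -> FAULT, frames=[1,2]
Step 2: ref 2 -> HIT, frames=[1,2]
Step 3: ref 2 -> HIT, frames=[1,2]
Step 4: ref 3 -> FAULT, evict 1, frames=[3,2]
At step 4: evicted page 1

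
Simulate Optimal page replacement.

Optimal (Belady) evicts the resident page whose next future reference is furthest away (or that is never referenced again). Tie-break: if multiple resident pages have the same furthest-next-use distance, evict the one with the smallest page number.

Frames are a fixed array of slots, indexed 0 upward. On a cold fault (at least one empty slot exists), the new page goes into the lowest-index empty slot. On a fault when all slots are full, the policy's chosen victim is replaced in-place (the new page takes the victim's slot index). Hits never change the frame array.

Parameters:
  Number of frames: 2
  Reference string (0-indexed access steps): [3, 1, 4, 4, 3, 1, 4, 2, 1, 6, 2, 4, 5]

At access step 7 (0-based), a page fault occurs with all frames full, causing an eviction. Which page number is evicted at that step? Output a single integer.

Step 0: ref 3 -> FAULT, frames=[3,-]
Step 1: ref 1 -> FAULT, frames=[3,1]
Step 2: ref 4 -> FAULT, evict 1, frames=[3,4]
Step 3: ref 4 -> HIT, frames=[3,4]
Step 4: ref 3 -> HIT, frames=[3,4]
Step 5: ref 1 -> FAULT, evict 3, frames=[1,4]
Step 6: ref 4 -> HIT, frames=[1,4]
Step 7: ref 2 -> FAULT, evict 4, frames=[1,2]
At step 7: evicted page 4

Answer: 4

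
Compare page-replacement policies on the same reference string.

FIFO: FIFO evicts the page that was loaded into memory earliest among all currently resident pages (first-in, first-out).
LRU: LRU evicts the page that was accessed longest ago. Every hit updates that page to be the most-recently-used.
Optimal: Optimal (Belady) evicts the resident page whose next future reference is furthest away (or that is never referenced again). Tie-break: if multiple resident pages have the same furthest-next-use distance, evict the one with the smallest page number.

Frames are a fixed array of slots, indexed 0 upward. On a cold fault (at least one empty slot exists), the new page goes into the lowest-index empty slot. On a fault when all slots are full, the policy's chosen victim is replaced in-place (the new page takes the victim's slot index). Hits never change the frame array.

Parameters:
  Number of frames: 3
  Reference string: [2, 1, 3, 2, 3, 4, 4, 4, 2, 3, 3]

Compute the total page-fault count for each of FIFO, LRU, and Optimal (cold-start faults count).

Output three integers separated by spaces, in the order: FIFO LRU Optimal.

--- FIFO ---
  step 0: ref 2 -> FAULT, frames=[2,-,-] (faults so far: 1)
  step 1: ref 1 -> FAULT, frames=[2,1,-] (faults so far: 2)
  step 2: ref 3 -> FAULT, frames=[2,1,3] (faults so far: 3)
  step 3: ref 2 -> HIT, frames=[2,1,3] (faults so far: 3)
  step 4: ref 3 -> HIT, frames=[2,1,3] (faults so far: 3)
  step 5: ref 4 -> FAULT, evict 2, frames=[4,1,3] (faults so far: 4)
  step 6: ref 4 -> HIT, frames=[4,1,3] (faults so far: 4)
  step 7: ref 4 -> HIT, frames=[4,1,3] (faults so far: 4)
  step 8: ref 2 -> FAULT, evict 1, frames=[4,2,3] (faults so far: 5)
  step 9: ref 3 -> HIT, frames=[4,2,3] (faults so far: 5)
  step 10: ref 3 -> HIT, frames=[4,2,3] (faults so far: 5)
  FIFO total faults: 5
--- LRU ---
  step 0: ref 2 -> FAULT, frames=[2,-,-] (faults so far: 1)
  step 1: ref 1 -> FAULT, frames=[2,1,-] (faults so far: 2)
  step 2: ref 3 -> FAULT, frames=[2,1,3] (faults so far: 3)
  step 3: ref 2 -> HIT, frames=[2,1,3] (faults so far: 3)
  step 4: ref 3 -> HIT, frames=[2,1,3] (faults so far: 3)
  step 5: ref 4 -> FAULT, evict 1, frames=[2,4,3] (faults so far: 4)
  step 6: ref 4 -> HIT, frames=[2,4,3] (faults so far: 4)
  step 7: ref 4 -> HIT, frames=[2,4,3] (faults so far: 4)
  step 8: ref 2 -> HIT, frames=[2,4,3] (faults so far: 4)
  step 9: ref 3 -> HIT, frames=[2,4,3] (faults so far: 4)
  step 10: ref 3 -> HIT, frames=[2,4,3] (faults so far: 4)
  LRU total faults: 4
--- Optimal ---
  step 0: ref 2 -> FAULT, frames=[2,-,-] (faults so far: 1)
  step 1: ref 1 -> FAULT, frames=[2,1,-] (faults so far: 2)
  step 2: ref 3 -> FAULT, frames=[2,1,3] (faults so far: 3)
  step 3: ref 2 -> HIT, frames=[2,1,3] (faults so far: 3)
  step 4: ref 3 -> HIT, frames=[2,1,3] (faults so far: 3)
  step 5: ref 4 -> FAULT, evict 1, frames=[2,4,3] (faults so far: 4)
  step 6: ref 4 -> HIT, frames=[2,4,3] (faults so far: 4)
  step 7: ref 4 -> HIT, frames=[2,4,3] (faults so far: 4)
  step 8: ref 2 -> HIT, frames=[2,4,3] (faults so far: 4)
  step 9: ref 3 -> HIT, frames=[2,4,3] (faults so far: 4)
  step 10: ref 3 -> HIT, frames=[2,4,3] (faults so far: 4)
  Optimal total faults: 4

Answer: 5 4 4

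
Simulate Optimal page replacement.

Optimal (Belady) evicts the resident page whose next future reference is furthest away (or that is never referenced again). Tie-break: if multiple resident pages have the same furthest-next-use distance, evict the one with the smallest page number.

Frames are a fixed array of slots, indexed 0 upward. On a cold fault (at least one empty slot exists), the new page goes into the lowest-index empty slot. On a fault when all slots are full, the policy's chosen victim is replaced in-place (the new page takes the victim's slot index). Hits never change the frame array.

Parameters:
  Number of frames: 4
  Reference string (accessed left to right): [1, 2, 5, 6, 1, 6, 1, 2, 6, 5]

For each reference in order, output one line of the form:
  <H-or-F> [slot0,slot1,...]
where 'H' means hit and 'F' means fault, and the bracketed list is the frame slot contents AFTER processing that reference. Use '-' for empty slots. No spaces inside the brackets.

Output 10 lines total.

F [1,-,-,-]
F [1,2,-,-]
F [1,2,5,-]
F [1,2,5,6]
H [1,2,5,6]
H [1,2,5,6]
H [1,2,5,6]
H [1,2,5,6]
H [1,2,5,6]
H [1,2,5,6]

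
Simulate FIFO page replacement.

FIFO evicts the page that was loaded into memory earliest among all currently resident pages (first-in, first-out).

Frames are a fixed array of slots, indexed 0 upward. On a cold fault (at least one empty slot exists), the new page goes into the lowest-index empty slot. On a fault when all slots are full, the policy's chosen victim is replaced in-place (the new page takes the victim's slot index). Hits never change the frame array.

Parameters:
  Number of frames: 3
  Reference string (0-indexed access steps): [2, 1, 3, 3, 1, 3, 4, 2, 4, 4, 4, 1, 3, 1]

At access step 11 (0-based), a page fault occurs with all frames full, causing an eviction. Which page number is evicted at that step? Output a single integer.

Answer: 3

Derivation:
Step 0: ref 2 -> FAULT, frames=[2,-,-]
Step 1: ref 1 -> FAULT, frames=[2,1,-]
Step 2: ref 3 -> FAULT, frames=[2,1,3]
Step 3: ref 3 -> HIT, frames=[2,1,3]
Step 4: ref 1 -> HIT, frames=[2,1,3]
Step 5: ref 3 -> HIT, frames=[2,1,3]
Step 6: ref 4 -> FAULT, evict 2, frames=[4,1,3]
Step 7: ref 2 -> FAULT, evict 1, frames=[4,2,3]
Step 8: ref 4 -> HIT, frames=[4,2,3]
Step 9: ref 4 -> HIT, frames=[4,2,3]
Step 10: ref 4 -> HIT, frames=[4,2,3]
Step 11: ref 1 -> FAULT, evict 3, frames=[4,2,1]
At step 11: evicted page 3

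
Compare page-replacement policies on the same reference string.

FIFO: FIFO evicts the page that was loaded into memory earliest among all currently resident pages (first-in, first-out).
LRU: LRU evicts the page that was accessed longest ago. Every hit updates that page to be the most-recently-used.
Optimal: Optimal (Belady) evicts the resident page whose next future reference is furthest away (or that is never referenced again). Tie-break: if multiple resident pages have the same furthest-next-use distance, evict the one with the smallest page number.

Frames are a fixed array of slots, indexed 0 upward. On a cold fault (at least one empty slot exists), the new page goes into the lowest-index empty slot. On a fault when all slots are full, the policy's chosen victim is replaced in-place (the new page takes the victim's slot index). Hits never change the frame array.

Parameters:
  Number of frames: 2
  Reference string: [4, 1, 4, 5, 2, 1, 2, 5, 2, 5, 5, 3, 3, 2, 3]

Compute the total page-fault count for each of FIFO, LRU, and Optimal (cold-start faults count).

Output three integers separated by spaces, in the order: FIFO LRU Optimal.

--- FIFO ---
  step 0: ref 4 -> FAULT, frames=[4,-] (faults so far: 1)
  step 1: ref 1 -> FAULT, frames=[4,1] (faults so far: 2)
  step 2: ref 4 -> HIT, frames=[4,1] (faults so far: 2)
  step 3: ref 5 -> FAULT, evict 4, frames=[5,1] (faults so far: 3)
  step 4: ref 2 -> FAULT, evict 1, frames=[5,2] (faults so far: 4)
  step 5: ref 1 -> FAULT, evict 5, frames=[1,2] (faults so far: 5)
  step 6: ref 2 -> HIT, frames=[1,2] (faults so far: 5)
  step 7: ref 5 -> FAULT, evict 2, frames=[1,5] (faults so far: 6)
  step 8: ref 2 -> FAULT, evict 1, frames=[2,5] (faults so far: 7)
  step 9: ref 5 -> HIT, frames=[2,5] (faults so far: 7)
  step 10: ref 5 -> HIT, frames=[2,5] (faults so far: 7)
  step 11: ref 3 -> FAULT, evict 5, frames=[2,3] (faults so far: 8)
  step 12: ref 3 -> HIT, frames=[2,3] (faults so far: 8)
  step 13: ref 2 -> HIT, frames=[2,3] (faults so far: 8)
  step 14: ref 3 -> HIT, frames=[2,3] (faults so far: 8)
  FIFO total faults: 8
--- LRU ---
  step 0: ref 4 -> FAULT, frames=[4,-] (faults so far: 1)
  step 1: ref 1 -> FAULT, frames=[4,1] (faults so far: 2)
  step 2: ref 4 -> HIT, frames=[4,1] (faults so far: 2)
  step 3: ref 5 -> FAULT, evict 1, frames=[4,5] (faults so far: 3)
  step 4: ref 2 -> FAULT, evict 4, frames=[2,5] (faults so far: 4)
  step 5: ref 1 -> FAULT, evict 5, frames=[2,1] (faults so far: 5)
  step 6: ref 2 -> HIT, frames=[2,1] (faults so far: 5)
  step 7: ref 5 -> FAULT, evict 1, frames=[2,5] (faults so far: 6)
  step 8: ref 2 -> HIT, frames=[2,5] (faults so far: 6)
  step 9: ref 5 -> HIT, frames=[2,5] (faults so far: 6)
  step 10: ref 5 -> HIT, frames=[2,5] (faults so far: 6)
  step 11: ref 3 -> FAULT, evict 2, frames=[3,5] (faults so far: 7)
  step 12: ref 3 -> HIT, frames=[3,5] (faults so far: 7)
  step 13: ref 2 -> FAULT, evict 5, frames=[3,2] (faults so far: 8)
  step 14: ref 3 -> HIT, frames=[3,2] (faults so far: 8)
  LRU total faults: 8
--- Optimal ---
  step 0: ref 4 -> FAULT, frames=[4,-] (faults so far: 1)
  step 1: ref 1 -> FAULT, frames=[4,1] (faults so far: 2)
  step 2: ref 4 -> HIT, frames=[4,1] (faults so far: 2)
  step 3: ref 5 -> FAULT, evict 4, frames=[5,1] (faults so far: 3)
  step 4: ref 2 -> FAULT, evict 5, frames=[2,1] (faults so far: 4)
  step 5: ref 1 -> HIT, frames=[2,1] (faults so far: 4)
  step 6: ref 2 -> HIT, frames=[2,1] (faults so far: 4)
  step 7: ref 5 -> FAULT, evict 1, frames=[2,5] (faults so far: 5)
  step 8: ref 2 -> HIT, frames=[2,5] (faults so far: 5)
  step 9: ref 5 -> HIT, frames=[2,5] (faults so far: 5)
  step 10: ref 5 -> HIT, frames=[2,5] (faults so far: 5)
  step 11: ref 3 -> FAULT, evict 5, frames=[2,3] (faults so far: 6)
  step 12: ref 3 -> HIT, frames=[2,3] (faults so far: 6)
  step 13: ref 2 -> HIT, frames=[2,3] (faults so far: 6)
  step 14: ref 3 -> HIT, frames=[2,3] (faults so far: 6)
  Optimal total faults: 6

Answer: 8 8 6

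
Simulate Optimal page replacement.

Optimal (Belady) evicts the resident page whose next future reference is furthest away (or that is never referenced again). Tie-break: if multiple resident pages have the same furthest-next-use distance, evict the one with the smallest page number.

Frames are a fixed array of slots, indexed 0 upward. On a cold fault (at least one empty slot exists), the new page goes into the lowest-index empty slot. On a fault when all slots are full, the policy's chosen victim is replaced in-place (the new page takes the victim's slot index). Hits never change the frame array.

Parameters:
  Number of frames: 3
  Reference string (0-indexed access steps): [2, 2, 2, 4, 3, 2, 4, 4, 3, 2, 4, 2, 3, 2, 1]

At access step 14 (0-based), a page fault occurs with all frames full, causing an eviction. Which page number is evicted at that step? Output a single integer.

Answer: 2

Derivation:
Step 0: ref 2 -> FAULT, frames=[2,-,-]
Step 1: ref 2 -> HIT, frames=[2,-,-]
Step 2: ref 2 -> HIT, frames=[2,-,-]
Step 3: ref 4 -> FAULT, frames=[2,4,-]
Step 4: ref 3 -> FAULT, frames=[2,4,3]
Step 5: ref 2 -> HIT, frames=[2,4,3]
Step 6: ref 4 -> HIT, frames=[2,4,3]
Step 7: ref 4 -> HIT, frames=[2,4,3]
Step 8: ref 3 -> HIT, frames=[2,4,3]
Step 9: ref 2 -> HIT, frames=[2,4,3]
Step 10: ref 4 -> HIT, frames=[2,4,3]
Step 11: ref 2 -> HIT, frames=[2,4,3]
Step 12: ref 3 -> HIT, frames=[2,4,3]
Step 13: ref 2 -> HIT, frames=[2,4,3]
Step 14: ref 1 -> FAULT, evict 2, frames=[1,4,3]
At step 14: evicted page 2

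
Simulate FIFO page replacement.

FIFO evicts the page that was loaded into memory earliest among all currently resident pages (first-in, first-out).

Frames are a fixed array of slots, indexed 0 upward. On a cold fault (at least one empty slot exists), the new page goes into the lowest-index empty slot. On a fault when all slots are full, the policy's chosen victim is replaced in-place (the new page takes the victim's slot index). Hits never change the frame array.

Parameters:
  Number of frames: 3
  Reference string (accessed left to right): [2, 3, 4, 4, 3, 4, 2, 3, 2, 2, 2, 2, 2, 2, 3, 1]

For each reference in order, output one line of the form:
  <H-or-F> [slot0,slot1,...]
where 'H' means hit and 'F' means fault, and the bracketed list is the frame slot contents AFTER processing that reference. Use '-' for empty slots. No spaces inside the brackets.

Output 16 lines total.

F [2,-,-]
F [2,3,-]
F [2,3,4]
H [2,3,4]
H [2,3,4]
H [2,3,4]
H [2,3,4]
H [2,3,4]
H [2,3,4]
H [2,3,4]
H [2,3,4]
H [2,3,4]
H [2,3,4]
H [2,3,4]
H [2,3,4]
F [1,3,4]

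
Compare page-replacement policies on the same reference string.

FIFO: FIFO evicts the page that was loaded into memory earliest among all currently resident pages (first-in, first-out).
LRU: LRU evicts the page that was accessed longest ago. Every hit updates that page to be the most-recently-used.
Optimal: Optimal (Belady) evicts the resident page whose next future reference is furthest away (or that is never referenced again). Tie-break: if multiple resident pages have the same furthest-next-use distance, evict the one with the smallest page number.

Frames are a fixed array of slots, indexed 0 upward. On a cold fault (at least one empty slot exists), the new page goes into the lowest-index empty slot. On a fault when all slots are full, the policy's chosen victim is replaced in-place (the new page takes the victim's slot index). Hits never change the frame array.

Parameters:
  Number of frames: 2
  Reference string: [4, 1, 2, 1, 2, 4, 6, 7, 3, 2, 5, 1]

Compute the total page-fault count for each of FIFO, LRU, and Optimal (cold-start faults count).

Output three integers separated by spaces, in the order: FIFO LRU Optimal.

--- FIFO ---
  step 0: ref 4 -> FAULT, frames=[4,-] (faults so far: 1)
  step 1: ref 1 -> FAULT, frames=[4,1] (faults so far: 2)
  step 2: ref 2 -> FAULT, evict 4, frames=[2,1] (faults so far: 3)
  step 3: ref 1 -> HIT, frames=[2,1] (faults so far: 3)
  step 4: ref 2 -> HIT, frames=[2,1] (faults so far: 3)
  step 5: ref 4 -> FAULT, evict 1, frames=[2,4] (faults so far: 4)
  step 6: ref 6 -> FAULT, evict 2, frames=[6,4] (faults so far: 5)
  step 7: ref 7 -> FAULT, evict 4, frames=[6,7] (faults so far: 6)
  step 8: ref 3 -> FAULT, evict 6, frames=[3,7] (faults so far: 7)
  step 9: ref 2 -> FAULT, evict 7, frames=[3,2] (faults so far: 8)
  step 10: ref 5 -> FAULT, evict 3, frames=[5,2] (faults so far: 9)
  step 11: ref 1 -> FAULT, evict 2, frames=[5,1] (faults so far: 10)
  FIFO total faults: 10
--- LRU ---
  step 0: ref 4 -> FAULT, frames=[4,-] (faults so far: 1)
  step 1: ref 1 -> FAULT, frames=[4,1] (faults so far: 2)
  step 2: ref 2 -> FAULT, evict 4, frames=[2,1] (faults so far: 3)
  step 3: ref 1 -> HIT, frames=[2,1] (faults so far: 3)
  step 4: ref 2 -> HIT, frames=[2,1] (faults so far: 3)
  step 5: ref 4 -> FAULT, evict 1, frames=[2,4] (faults so far: 4)
  step 6: ref 6 -> FAULT, evict 2, frames=[6,4] (faults so far: 5)
  step 7: ref 7 -> FAULT, evict 4, frames=[6,7] (faults so far: 6)
  step 8: ref 3 -> FAULT, evict 6, frames=[3,7] (faults so far: 7)
  step 9: ref 2 -> FAULT, evict 7, frames=[3,2] (faults so far: 8)
  step 10: ref 5 -> FAULT, evict 3, frames=[5,2] (faults so far: 9)
  step 11: ref 1 -> FAULT, evict 2, frames=[5,1] (faults so far: 10)
  LRU total faults: 10
--- Optimal ---
  step 0: ref 4 -> FAULT, frames=[4,-] (faults so far: 1)
  step 1: ref 1 -> FAULT, frames=[4,1] (faults so far: 2)
  step 2: ref 2 -> FAULT, evict 4, frames=[2,1] (faults so far: 3)
  step 3: ref 1 -> HIT, frames=[2,1] (faults so far: 3)
  step 4: ref 2 -> HIT, frames=[2,1] (faults so far: 3)
  step 5: ref 4 -> FAULT, evict 1, frames=[2,4] (faults so far: 4)
  step 6: ref 6 -> FAULT, evict 4, frames=[2,6] (faults so far: 5)
  step 7: ref 7 -> FAULT, evict 6, frames=[2,7] (faults so far: 6)
  step 8: ref 3 -> FAULT, evict 7, frames=[2,3] (faults so far: 7)
  step 9: ref 2 -> HIT, frames=[2,3] (faults so far: 7)
  step 10: ref 5 -> FAULT, evict 2, frames=[5,3] (faults so far: 8)
  step 11: ref 1 -> FAULT, evict 3, frames=[5,1] (faults so far: 9)
  Optimal total faults: 9

Answer: 10 10 9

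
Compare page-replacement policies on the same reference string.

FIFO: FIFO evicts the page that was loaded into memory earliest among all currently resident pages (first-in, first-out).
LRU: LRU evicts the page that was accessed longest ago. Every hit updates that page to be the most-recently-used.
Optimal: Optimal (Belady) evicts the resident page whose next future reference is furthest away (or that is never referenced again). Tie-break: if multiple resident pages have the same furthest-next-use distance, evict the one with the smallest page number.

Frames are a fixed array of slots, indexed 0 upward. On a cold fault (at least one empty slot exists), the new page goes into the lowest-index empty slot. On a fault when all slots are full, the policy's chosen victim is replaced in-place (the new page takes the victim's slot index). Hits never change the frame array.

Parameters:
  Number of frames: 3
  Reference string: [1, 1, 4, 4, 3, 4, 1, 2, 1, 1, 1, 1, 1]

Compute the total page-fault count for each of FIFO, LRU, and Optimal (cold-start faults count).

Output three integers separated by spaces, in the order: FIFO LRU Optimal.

--- FIFO ---
  step 0: ref 1 -> FAULT, frames=[1,-,-] (faults so far: 1)
  step 1: ref 1 -> HIT, frames=[1,-,-] (faults so far: 1)
  step 2: ref 4 -> FAULT, frames=[1,4,-] (faults so far: 2)
  step 3: ref 4 -> HIT, frames=[1,4,-] (faults so far: 2)
  step 4: ref 3 -> FAULT, frames=[1,4,3] (faults so far: 3)
  step 5: ref 4 -> HIT, frames=[1,4,3] (faults so far: 3)
  step 6: ref 1 -> HIT, frames=[1,4,3] (faults so far: 3)
  step 7: ref 2 -> FAULT, evict 1, frames=[2,4,3] (faults so far: 4)
  step 8: ref 1 -> FAULT, evict 4, frames=[2,1,3] (faults so far: 5)
  step 9: ref 1 -> HIT, frames=[2,1,3] (faults so far: 5)
  step 10: ref 1 -> HIT, frames=[2,1,3] (faults so far: 5)
  step 11: ref 1 -> HIT, frames=[2,1,3] (faults so far: 5)
  step 12: ref 1 -> HIT, frames=[2,1,3] (faults so far: 5)
  FIFO total faults: 5
--- LRU ---
  step 0: ref 1 -> FAULT, frames=[1,-,-] (faults so far: 1)
  step 1: ref 1 -> HIT, frames=[1,-,-] (faults so far: 1)
  step 2: ref 4 -> FAULT, frames=[1,4,-] (faults so far: 2)
  step 3: ref 4 -> HIT, frames=[1,4,-] (faults so far: 2)
  step 4: ref 3 -> FAULT, frames=[1,4,3] (faults so far: 3)
  step 5: ref 4 -> HIT, frames=[1,4,3] (faults so far: 3)
  step 6: ref 1 -> HIT, frames=[1,4,3] (faults so far: 3)
  step 7: ref 2 -> FAULT, evict 3, frames=[1,4,2] (faults so far: 4)
  step 8: ref 1 -> HIT, frames=[1,4,2] (faults so far: 4)
  step 9: ref 1 -> HIT, frames=[1,4,2] (faults so far: 4)
  step 10: ref 1 -> HIT, frames=[1,4,2] (faults so far: 4)
  step 11: ref 1 -> HIT, frames=[1,4,2] (faults so far: 4)
  step 12: ref 1 -> HIT, frames=[1,4,2] (faults so far: 4)
  LRU total faults: 4
--- Optimal ---
  step 0: ref 1 -> FAULT, frames=[1,-,-] (faults so far: 1)
  step 1: ref 1 -> HIT, frames=[1,-,-] (faults so far: 1)
  step 2: ref 4 -> FAULT, frames=[1,4,-] (faults so far: 2)
  step 3: ref 4 -> HIT, frames=[1,4,-] (faults so far: 2)
  step 4: ref 3 -> FAULT, frames=[1,4,3] (faults so far: 3)
  step 5: ref 4 -> HIT, frames=[1,4,3] (faults so far: 3)
  step 6: ref 1 -> HIT, frames=[1,4,3] (faults so far: 3)
  step 7: ref 2 -> FAULT, evict 3, frames=[1,4,2] (faults so far: 4)
  step 8: ref 1 -> HIT, frames=[1,4,2] (faults so far: 4)
  step 9: ref 1 -> HIT, frames=[1,4,2] (faults so far: 4)
  step 10: ref 1 -> HIT, frames=[1,4,2] (faults so far: 4)
  step 11: ref 1 -> HIT, frames=[1,4,2] (faults so far: 4)
  step 12: ref 1 -> HIT, frames=[1,4,2] (faults so far: 4)
  Optimal total faults: 4

Answer: 5 4 4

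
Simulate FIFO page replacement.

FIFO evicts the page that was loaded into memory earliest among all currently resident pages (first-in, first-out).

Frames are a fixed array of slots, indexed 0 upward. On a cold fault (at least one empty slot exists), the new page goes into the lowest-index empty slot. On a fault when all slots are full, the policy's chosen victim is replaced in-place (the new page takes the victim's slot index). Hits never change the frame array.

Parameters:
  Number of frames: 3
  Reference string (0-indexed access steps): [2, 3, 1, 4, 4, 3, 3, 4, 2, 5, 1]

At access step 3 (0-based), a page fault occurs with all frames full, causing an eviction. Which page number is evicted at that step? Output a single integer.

Step 0: ref 2 -> FAULT, frames=[2,-,-]
Step 1: ref 3 -> FAULT, frames=[2,3,-]
Step 2: ref 1 -> FAULT, frames=[2,3,1]
Step 3: ref 4 -> FAULT, evict 2, frames=[4,3,1]
At step 3: evicted page 2

Answer: 2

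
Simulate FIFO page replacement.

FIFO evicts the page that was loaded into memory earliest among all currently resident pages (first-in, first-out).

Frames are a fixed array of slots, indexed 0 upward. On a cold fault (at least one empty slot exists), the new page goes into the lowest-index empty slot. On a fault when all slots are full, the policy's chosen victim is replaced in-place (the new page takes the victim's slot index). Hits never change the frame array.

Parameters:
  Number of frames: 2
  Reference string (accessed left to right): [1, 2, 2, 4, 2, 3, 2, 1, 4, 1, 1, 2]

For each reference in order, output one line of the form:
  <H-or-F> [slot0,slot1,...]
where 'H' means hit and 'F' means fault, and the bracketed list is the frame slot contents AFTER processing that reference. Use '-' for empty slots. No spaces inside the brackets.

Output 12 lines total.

F [1,-]
F [1,2]
H [1,2]
F [4,2]
H [4,2]
F [4,3]
F [2,3]
F [2,1]
F [4,1]
H [4,1]
H [4,1]
F [4,2]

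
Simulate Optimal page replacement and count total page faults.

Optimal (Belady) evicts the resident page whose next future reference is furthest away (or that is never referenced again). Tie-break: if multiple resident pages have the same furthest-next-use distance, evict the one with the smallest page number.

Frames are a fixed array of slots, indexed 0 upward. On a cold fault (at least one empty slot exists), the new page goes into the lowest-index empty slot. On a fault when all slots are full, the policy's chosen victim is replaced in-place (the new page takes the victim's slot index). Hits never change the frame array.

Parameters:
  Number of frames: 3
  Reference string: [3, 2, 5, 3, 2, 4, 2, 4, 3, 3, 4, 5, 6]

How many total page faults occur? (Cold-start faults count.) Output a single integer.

Answer: 6

Derivation:
Step 0: ref 3 → FAULT, frames=[3,-,-]
Step 1: ref 2 → FAULT, frames=[3,2,-]
Step 2: ref 5 → FAULT, frames=[3,2,5]
Step 3: ref 3 → HIT, frames=[3,2,5]
Step 4: ref 2 → HIT, frames=[3,2,5]
Step 5: ref 4 → FAULT (evict 5), frames=[3,2,4]
Step 6: ref 2 → HIT, frames=[3,2,4]
Step 7: ref 4 → HIT, frames=[3,2,4]
Step 8: ref 3 → HIT, frames=[3,2,4]
Step 9: ref 3 → HIT, frames=[3,2,4]
Step 10: ref 4 → HIT, frames=[3,2,4]
Step 11: ref 5 → FAULT (evict 2), frames=[3,5,4]
Step 12: ref 6 → FAULT (evict 3), frames=[6,5,4]
Total faults: 6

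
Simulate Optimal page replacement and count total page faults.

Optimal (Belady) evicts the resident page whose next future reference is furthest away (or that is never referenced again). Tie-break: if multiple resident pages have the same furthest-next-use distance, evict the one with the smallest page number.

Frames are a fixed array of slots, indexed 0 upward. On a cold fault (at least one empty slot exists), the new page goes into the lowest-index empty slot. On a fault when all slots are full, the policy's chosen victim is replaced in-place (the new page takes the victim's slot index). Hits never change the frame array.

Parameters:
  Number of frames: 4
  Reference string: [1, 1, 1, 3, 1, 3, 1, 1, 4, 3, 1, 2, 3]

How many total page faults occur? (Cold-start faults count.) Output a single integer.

Step 0: ref 1 → FAULT, frames=[1,-,-,-]
Step 1: ref 1 → HIT, frames=[1,-,-,-]
Step 2: ref 1 → HIT, frames=[1,-,-,-]
Step 3: ref 3 → FAULT, frames=[1,3,-,-]
Step 4: ref 1 → HIT, frames=[1,3,-,-]
Step 5: ref 3 → HIT, frames=[1,3,-,-]
Step 6: ref 1 → HIT, frames=[1,3,-,-]
Step 7: ref 1 → HIT, frames=[1,3,-,-]
Step 8: ref 4 → FAULT, frames=[1,3,4,-]
Step 9: ref 3 → HIT, frames=[1,3,4,-]
Step 10: ref 1 → HIT, frames=[1,3,4,-]
Step 11: ref 2 → FAULT, frames=[1,3,4,2]
Step 12: ref 3 → HIT, frames=[1,3,4,2]
Total faults: 4

Answer: 4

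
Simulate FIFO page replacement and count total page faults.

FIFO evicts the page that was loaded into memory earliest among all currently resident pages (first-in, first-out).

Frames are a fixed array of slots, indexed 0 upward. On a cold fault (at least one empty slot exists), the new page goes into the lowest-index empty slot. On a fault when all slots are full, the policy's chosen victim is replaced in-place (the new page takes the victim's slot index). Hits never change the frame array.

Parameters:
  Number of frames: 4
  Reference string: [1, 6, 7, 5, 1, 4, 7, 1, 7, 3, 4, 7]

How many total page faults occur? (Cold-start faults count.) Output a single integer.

Step 0: ref 1 → FAULT, frames=[1,-,-,-]
Step 1: ref 6 → FAULT, frames=[1,6,-,-]
Step 2: ref 7 → FAULT, frames=[1,6,7,-]
Step 3: ref 5 → FAULT, frames=[1,6,7,5]
Step 4: ref 1 → HIT, frames=[1,6,7,5]
Step 5: ref 4 → FAULT (evict 1), frames=[4,6,7,5]
Step 6: ref 7 → HIT, frames=[4,6,7,5]
Step 7: ref 1 → FAULT (evict 6), frames=[4,1,7,5]
Step 8: ref 7 → HIT, frames=[4,1,7,5]
Step 9: ref 3 → FAULT (evict 7), frames=[4,1,3,5]
Step 10: ref 4 → HIT, frames=[4,1,3,5]
Step 11: ref 7 → FAULT (evict 5), frames=[4,1,3,7]
Total faults: 8

Answer: 8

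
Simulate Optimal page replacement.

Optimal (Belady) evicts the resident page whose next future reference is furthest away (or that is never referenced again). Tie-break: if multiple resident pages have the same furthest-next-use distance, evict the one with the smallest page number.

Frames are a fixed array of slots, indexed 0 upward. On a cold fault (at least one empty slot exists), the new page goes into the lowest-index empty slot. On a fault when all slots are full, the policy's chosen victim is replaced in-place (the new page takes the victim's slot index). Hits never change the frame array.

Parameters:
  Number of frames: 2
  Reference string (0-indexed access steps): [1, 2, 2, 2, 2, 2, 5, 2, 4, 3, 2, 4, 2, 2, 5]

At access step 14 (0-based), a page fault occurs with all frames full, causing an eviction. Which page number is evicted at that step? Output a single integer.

Answer: 2

Derivation:
Step 0: ref 1 -> FAULT, frames=[1,-]
Step 1: ref 2 -> FAULT, frames=[1,2]
Step 2: ref 2 -> HIT, frames=[1,2]
Step 3: ref 2 -> HIT, frames=[1,2]
Step 4: ref 2 -> HIT, frames=[1,2]
Step 5: ref 2 -> HIT, frames=[1,2]
Step 6: ref 5 -> FAULT, evict 1, frames=[5,2]
Step 7: ref 2 -> HIT, frames=[5,2]
Step 8: ref 4 -> FAULT, evict 5, frames=[4,2]
Step 9: ref 3 -> FAULT, evict 4, frames=[3,2]
Step 10: ref 2 -> HIT, frames=[3,2]
Step 11: ref 4 -> FAULT, evict 3, frames=[4,2]
Step 12: ref 2 -> HIT, frames=[4,2]
Step 13: ref 2 -> HIT, frames=[4,2]
Step 14: ref 5 -> FAULT, evict 2, frames=[4,5]
At step 14: evicted page 2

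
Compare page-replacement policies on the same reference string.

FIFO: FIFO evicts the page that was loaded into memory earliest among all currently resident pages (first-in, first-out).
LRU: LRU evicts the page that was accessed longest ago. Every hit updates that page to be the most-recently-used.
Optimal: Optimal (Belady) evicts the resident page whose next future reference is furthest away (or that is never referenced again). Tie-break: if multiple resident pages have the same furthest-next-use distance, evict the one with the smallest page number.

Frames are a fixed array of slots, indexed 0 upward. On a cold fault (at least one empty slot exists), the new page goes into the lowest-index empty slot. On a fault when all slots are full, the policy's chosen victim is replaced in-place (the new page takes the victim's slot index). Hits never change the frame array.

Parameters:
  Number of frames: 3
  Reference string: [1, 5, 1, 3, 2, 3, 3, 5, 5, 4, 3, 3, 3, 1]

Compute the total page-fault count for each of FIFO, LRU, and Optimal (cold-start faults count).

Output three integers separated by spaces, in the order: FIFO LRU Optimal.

--- FIFO ---
  step 0: ref 1 -> FAULT, frames=[1,-,-] (faults so far: 1)
  step 1: ref 5 -> FAULT, frames=[1,5,-] (faults so far: 2)
  step 2: ref 1 -> HIT, frames=[1,5,-] (faults so far: 2)
  step 3: ref 3 -> FAULT, frames=[1,5,3] (faults so far: 3)
  step 4: ref 2 -> FAULT, evict 1, frames=[2,5,3] (faults so far: 4)
  step 5: ref 3 -> HIT, frames=[2,5,3] (faults so far: 4)
  step 6: ref 3 -> HIT, frames=[2,5,3] (faults so far: 4)
  step 7: ref 5 -> HIT, frames=[2,5,3] (faults so far: 4)
  step 8: ref 5 -> HIT, frames=[2,5,3] (faults so far: 4)
  step 9: ref 4 -> FAULT, evict 5, frames=[2,4,3] (faults so far: 5)
  step 10: ref 3 -> HIT, frames=[2,4,3] (faults so far: 5)
  step 11: ref 3 -> HIT, frames=[2,4,3] (faults so far: 5)
  step 12: ref 3 -> HIT, frames=[2,4,3] (faults so far: 5)
  step 13: ref 1 -> FAULT, evict 3, frames=[2,4,1] (faults so far: 6)
  FIFO total faults: 6
--- LRU ---
  step 0: ref 1 -> FAULT, frames=[1,-,-] (faults so far: 1)
  step 1: ref 5 -> FAULT, frames=[1,5,-] (faults so far: 2)
  step 2: ref 1 -> HIT, frames=[1,5,-] (faults so far: 2)
  step 3: ref 3 -> FAULT, frames=[1,5,3] (faults so far: 3)
  step 4: ref 2 -> FAULT, evict 5, frames=[1,2,3] (faults so far: 4)
  step 5: ref 3 -> HIT, frames=[1,2,3] (faults so far: 4)
  step 6: ref 3 -> HIT, frames=[1,2,3] (faults so far: 4)
  step 7: ref 5 -> FAULT, evict 1, frames=[5,2,3] (faults so far: 5)
  step 8: ref 5 -> HIT, frames=[5,2,3] (faults so far: 5)
  step 9: ref 4 -> FAULT, evict 2, frames=[5,4,3] (faults so far: 6)
  step 10: ref 3 -> HIT, frames=[5,4,3] (faults so far: 6)
  step 11: ref 3 -> HIT, frames=[5,4,3] (faults so far: 6)
  step 12: ref 3 -> HIT, frames=[5,4,3] (faults so far: 6)
  step 13: ref 1 -> FAULT, evict 5, frames=[1,4,3] (faults so far: 7)
  LRU total faults: 7
--- Optimal ---
  step 0: ref 1 -> FAULT, frames=[1,-,-] (faults so far: 1)
  step 1: ref 5 -> FAULT, frames=[1,5,-] (faults so far: 2)
  step 2: ref 1 -> HIT, frames=[1,5,-] (faults so far: 2)
  step 3: ref 3 -> FAULT, frames=[1,5,3] (faults so far: 3)
  step 4: ref 2 -> FAULT, evict 1, frames=[2,5,3] (faults so far: 4)
  step 5: ref 3 -> HIT, frames=[2,5,3] (faults so far: 4)
  step 6: ref 3 -> HIT, frames=[2,5,3] (faults so far: 4)
  step 7: ref 5 -> HIT, frames=[2,5,3] (faults so far: 4)
  step 8: ref 5 -> HIT, frames=[2,5,3] (faults so far: 4)
  step 9: ref 4 -> FAULT, evict 2, frames=[4,5,3] (faults so far: 5)
  step 10: ref 3 -> HIT, frames=[4,5,3] (faults so far: 5)
  step 11: ref 3 -> HIT, frames=[4,5,3] (faults so far: 5)
  step 12: ref 3 -> HIT, frames=[4,5,3] (faults so far: 5)
  step 13: ref 1 -> FAULT, evict 3, frames=[4,5,1] (faults so far: 6)
  Optimal total faults: 6

Answer: 6 7 6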